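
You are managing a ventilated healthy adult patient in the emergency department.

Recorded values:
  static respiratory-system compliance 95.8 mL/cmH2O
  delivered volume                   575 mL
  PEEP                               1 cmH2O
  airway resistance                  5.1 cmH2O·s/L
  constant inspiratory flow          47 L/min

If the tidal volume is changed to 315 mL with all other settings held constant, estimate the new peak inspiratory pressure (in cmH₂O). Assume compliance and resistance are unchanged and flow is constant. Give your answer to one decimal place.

Flow: 47 L/min ÷ 60 = 0.7833 L/s.
PIP = Vt/C + R·V̇ + PEEP (constant-flow equation of motion).
Only the elastic term changes: ΔPIP = ΔVt / C = (315 − 575) / 95.8 = -2.714 cmH2O.
Original PIP = 575/95.8 + 5.1×0.7833 + 1 = 10.997 cmH2O; new PIP = 10.997 + (-2.714) = 8.283 cmH2O.

8.3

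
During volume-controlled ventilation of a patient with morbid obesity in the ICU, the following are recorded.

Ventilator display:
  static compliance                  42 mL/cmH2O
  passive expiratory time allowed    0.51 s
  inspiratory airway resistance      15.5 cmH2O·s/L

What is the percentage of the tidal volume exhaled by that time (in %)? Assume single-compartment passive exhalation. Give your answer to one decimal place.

τ = R × C = 15.5 × 42 mL/cmH2O = 15.5 × 0.042 L/cmH2O = 0.651 s.
Passive exhalation: V(t)/V₀ = e^(−t/τ) = e^(−0.51/0.651) = 0.4568.
Fraction exhaled = 1 − 0.4568 = 0.5432 → 54.32%.

54.3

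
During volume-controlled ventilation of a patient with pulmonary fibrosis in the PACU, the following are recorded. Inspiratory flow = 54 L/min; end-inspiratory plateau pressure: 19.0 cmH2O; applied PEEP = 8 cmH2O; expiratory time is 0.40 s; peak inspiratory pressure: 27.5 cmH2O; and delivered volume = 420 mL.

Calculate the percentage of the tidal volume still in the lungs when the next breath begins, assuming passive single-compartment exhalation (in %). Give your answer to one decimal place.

Flow: 54 L/min ÷ 60 = 0.9 L/s.
R = (PIP − Pplat)/V̇ = (27.5 − 19.0) / 0.9 = 8.5/0.9 = 9.444 cmH2O·s/L.
C = Vt/(Pplat − PEEP) = 420.0 / (19.0 − 8) = 420.0/11.0 = 38.182 mL/cmH2O.
τ = R × C = 9.444 × 0.03818 L/cmH2O = 0.3606 s.
Fraction remaining at end-expiration = e^(−Te/τ) = e^(−0.40/0.3606) = 0.3298 → 32.98%.

33.0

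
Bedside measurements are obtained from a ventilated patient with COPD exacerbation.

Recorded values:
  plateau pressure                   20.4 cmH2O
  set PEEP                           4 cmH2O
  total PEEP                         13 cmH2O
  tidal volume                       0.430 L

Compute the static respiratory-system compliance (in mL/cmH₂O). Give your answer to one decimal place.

End-expiratory occlusion gives total PEEP = 13 cmH2O (intrinsic PEEP = 13 − 4 = 9). Use total PEEP for the elastic gradient.
Cstat = Vt / (Pplat − PEEPtotal) = 430 / (20.4 − 13) = 430 / 7.4 = 58.108 mL/cmH2O.

58.1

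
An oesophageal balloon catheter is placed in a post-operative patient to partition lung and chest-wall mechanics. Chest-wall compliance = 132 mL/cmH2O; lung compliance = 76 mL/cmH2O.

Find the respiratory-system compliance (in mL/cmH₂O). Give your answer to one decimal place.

Lung and chest wall are elastances in series: 1/Crs = 1/CL + 1/Ccw.
1/Crs = 1/76 + 1/132 = 0.02073.
Crs = 48.239 mL/cmH2O.

48.2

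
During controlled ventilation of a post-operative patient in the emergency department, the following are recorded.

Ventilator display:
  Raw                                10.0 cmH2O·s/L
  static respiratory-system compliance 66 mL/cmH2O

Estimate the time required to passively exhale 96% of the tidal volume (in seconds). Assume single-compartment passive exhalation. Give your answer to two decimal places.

τ = R × C = 10.0 × 66 mL/cmH2O = 10.0 × 0.066 L/cmH2O = 0.66 s.
Exhaled fraction f = 1 − e^(−t/τ) → t = −τ·ln(1 − f) = −0.66·ln(0.04) = 2.124 s.

2.12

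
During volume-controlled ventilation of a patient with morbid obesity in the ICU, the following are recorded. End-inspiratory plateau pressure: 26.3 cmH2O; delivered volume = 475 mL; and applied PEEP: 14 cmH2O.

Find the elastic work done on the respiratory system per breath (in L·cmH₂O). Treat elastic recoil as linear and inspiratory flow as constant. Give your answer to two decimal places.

Elastic work ≈ ½ × (Pplat − PEEP) × Vt = 0.5 × (26.3 − 14) × 0.475 L = 0.5 × 12.3 × 0.475 = 2.921 L·cmH2O.

2.92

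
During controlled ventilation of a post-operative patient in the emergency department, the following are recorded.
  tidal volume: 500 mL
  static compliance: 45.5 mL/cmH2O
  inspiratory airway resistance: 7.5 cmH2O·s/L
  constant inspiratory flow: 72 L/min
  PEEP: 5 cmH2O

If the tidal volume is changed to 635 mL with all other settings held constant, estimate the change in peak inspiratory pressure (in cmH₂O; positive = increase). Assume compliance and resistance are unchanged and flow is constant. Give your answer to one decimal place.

3.0

PIP = Vt/C + R·V̇ + PEEP (constant-flow equation of motion).
Only the elastic term changes: ΔPIP = ΔVt / C = (635 − 500) / 45.5 = 2.967 cmH2O.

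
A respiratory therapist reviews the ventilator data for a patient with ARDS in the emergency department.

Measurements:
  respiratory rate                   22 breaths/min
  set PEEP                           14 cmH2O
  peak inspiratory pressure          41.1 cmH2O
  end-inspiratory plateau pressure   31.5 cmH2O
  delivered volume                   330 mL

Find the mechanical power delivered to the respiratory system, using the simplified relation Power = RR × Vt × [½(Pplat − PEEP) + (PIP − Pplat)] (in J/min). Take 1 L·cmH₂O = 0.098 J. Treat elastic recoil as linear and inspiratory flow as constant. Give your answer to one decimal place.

Per-breath work = Vt × [½(Pplat−PEEP) + (PIP−Pplat)] = 0.330 × [0.5×17.5 + 9.6] = 0.330 × 18.35 = 6.056 L·cmH2O.
Power = 22 × 6.056 = 133.23 L·cmH2O/min.
× 0.098 J/(L·cmH2O) → 13.057 J/min.

13.1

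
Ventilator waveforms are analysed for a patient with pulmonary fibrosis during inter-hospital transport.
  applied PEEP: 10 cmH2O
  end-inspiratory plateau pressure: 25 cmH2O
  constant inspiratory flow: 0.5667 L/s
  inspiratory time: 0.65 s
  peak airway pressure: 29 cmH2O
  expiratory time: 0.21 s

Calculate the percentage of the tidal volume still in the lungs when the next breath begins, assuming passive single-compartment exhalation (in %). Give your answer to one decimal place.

Vt = flow × Ti = 0.5667 L/s × 0.65 s × 1000 mL/L = 368.36 mL.
R = (PIP − Pplat)/V̇ = (29 − 25) / 0.5667 = 4.0/0.5667 = 7.058 cmH2O·s/L.
C = Vt/(Pplat − PEEP) = 368.36 / (25 − 10) = 368.36/15.0 = 24.557 mL/cmH2O.
τ = R × C = 7.058 × 0.02456 L/cmH2O = 0.1733 s.
Fraction remaining at end-expiration = e^(−Te/τ) = e^(−0.21/0.1733) = 0.2977 → 29.77%.

29.8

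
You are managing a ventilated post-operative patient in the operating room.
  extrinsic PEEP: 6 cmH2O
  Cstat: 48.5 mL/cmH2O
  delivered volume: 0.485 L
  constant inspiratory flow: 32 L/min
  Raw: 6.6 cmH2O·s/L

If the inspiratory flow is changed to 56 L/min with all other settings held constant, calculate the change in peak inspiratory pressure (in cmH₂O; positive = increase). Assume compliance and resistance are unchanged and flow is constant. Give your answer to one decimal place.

2.6

Flow: 32 L/min ÷ 60 = 0.5333 L/s.
New flow: 56 L/min ÷ 60 = 0.9333 L/s.
PIP = Vt/C + R·V̇ + PEEP (constant-flow equation of motion).
Only the resistive term changes: ΔPIP = R × ΔV̇ = 6.6 × (0.9333 − 0.5333) = 6.6 × 0.4 = 2.64 cmH2O.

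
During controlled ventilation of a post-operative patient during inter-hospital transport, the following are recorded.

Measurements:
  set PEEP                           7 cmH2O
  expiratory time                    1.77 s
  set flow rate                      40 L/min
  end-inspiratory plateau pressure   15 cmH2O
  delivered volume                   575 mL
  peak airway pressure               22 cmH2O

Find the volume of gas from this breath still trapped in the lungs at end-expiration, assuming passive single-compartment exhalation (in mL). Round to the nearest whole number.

Flow: 40 L/min ÷ 60 = 0.6667 L/s.
R = (PIP − Pplat)/V̇ = (22 − 15) / 0.6667 = 7.0/0.6667 = 10.499 cmH2O·s/L.
C = Vt/(Pplat − PEEP) = 575.0 / (15 − 7) = 575.0/8.0 = 71.875 mL/cmH2O.
τ = R × C = 10.499 × 0.07188 L/cmH2O = 0.7547 s.
Fraction remaining = e^(−Te/τ) = e^(−1.77/0.7547) = 0.09582.
Trapped volume = 575.0 × 0.09582 = 55.097 mL.

55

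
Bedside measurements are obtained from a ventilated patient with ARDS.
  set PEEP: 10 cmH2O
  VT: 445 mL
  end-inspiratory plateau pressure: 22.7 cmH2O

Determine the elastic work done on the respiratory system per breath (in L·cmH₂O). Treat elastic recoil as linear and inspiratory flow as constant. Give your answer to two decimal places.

2.83

Elastic work ≈ ½ × (Pplat − PEEP) × Vt = 0.5 × (22.7 − 10) × 0.445 L = 0.5 × 12.7 × 0.445 = 2.826 L·cmH2O.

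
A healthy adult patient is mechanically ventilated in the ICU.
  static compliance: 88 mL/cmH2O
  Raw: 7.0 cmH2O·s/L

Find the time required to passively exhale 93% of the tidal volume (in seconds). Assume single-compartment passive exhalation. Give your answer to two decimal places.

1.64

τ = R × C = 7.0 × 88 mL/cmH2O = 7.0 × 0.088 L/cmH2O = 0.616 s.
Exhaled fraction f = 1 − e^(−t/τ) → t = −τ·ln(1 − f) = −0.616·ln(0.07) = 1.638 s.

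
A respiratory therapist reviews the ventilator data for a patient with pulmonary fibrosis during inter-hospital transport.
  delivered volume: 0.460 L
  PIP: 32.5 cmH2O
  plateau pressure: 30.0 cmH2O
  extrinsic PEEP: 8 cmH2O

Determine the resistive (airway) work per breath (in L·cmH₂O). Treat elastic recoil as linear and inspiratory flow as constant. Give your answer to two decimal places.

With constant inspiratory flow the resistive pressure is constant at PIP − Pplat = 32.5 − 30.0 = 2.5 cmH2O, so resistive work = 2.5 × 0.460 = 1.15 L·cmH2O.

1.15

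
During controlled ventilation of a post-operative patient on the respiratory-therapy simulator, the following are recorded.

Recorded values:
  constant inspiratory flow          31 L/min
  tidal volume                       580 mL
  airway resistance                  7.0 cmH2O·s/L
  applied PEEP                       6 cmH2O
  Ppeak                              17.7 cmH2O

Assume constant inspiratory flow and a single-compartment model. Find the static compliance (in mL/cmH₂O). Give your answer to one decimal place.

71.8

Flow: 31 L/min ÷ 60 = 0.5167 L/s.
Equation of motion (constant flow): PIP = Vt/C + R·V̇ + PEEP.
Vt/C = PIP − R·V̇ − PEEP = 17.7 − 7.0×0.5167 − 6 = 17.7 − 3.617 − 6 = 8.083 cmH2O.
C = Vt / 8.083 = 580 / 8.083 = 71.756 mL/cmH2O.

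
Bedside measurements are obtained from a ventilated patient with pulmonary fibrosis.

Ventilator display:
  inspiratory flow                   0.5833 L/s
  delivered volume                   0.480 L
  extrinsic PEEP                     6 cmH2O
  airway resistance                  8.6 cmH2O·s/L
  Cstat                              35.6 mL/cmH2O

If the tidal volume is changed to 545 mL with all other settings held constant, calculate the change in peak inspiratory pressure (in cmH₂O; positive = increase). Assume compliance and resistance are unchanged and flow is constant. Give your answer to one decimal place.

PIP = Vt/C + R·V̇ + PEEP (constant-flow equation of motion).
Only the elastic term changes: ΔPIP = ΔVt / C = (545 − 480) / 35.6 = 1.826 cmH2O.

1.8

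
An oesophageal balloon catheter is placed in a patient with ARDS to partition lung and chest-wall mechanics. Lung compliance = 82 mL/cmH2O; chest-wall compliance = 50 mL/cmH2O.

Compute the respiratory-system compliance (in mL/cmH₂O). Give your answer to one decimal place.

Lung and chest wall are elastances in series: 1/Crs = 1/CL + 1/Ccw.
1/Crs = 1/82 + 1/50 = 0.0322.
Crs = 31.056 mL/cmH2O.

31.1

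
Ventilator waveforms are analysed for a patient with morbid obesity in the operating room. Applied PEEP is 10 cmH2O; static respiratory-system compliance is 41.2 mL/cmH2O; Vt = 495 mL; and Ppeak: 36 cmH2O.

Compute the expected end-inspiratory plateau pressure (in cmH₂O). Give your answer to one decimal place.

Pplat = PEEP + Vt / Cstat = 10 + 495 / 41.2 = 10 + 12.015 = 22.015 cmH2O.

22.0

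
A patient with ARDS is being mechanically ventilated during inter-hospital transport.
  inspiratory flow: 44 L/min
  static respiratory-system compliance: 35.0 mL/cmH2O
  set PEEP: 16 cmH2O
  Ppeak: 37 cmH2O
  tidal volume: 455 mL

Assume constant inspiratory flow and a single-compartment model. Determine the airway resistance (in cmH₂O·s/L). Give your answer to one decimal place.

10.9

Flow: 44 L/min ÷ 60 = 0.7333 L/s.
Equation of motion (constant flow): PIP = Vt/C + R·V̇ + PEEP.
R·V̇ = PIP − Vt/C − PEEP = 37 − 455/35.0 − 16 = 37 − 13.0 − 16 = 8.0 cmH2O.
R = 8.0 / 0.7333 = 10.91 cmH2O·s/L.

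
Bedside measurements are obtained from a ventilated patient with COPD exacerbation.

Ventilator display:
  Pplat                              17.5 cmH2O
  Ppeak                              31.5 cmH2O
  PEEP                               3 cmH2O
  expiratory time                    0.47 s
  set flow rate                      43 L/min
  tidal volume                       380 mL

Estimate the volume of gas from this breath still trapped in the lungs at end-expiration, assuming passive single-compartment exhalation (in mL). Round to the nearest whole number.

152

Flow: 43 L/min ÷ 60 = 0.7167 L/s.
R = (PIP − Pplat)/V̇ = (31.5 − 17.5) / 0.7167 = 14.0/0.7167 = 19.534 cmH2O·s/L.
C = Vt/(Pplat − PEEP) = 380.0 / (17.5 − 3) = 380.0/14.5 = 26.207 mL/cmH2O.
τ = R × C = 19.534 × 0.02621 L/cmH2O = 0.512 s.
Fraction remaining = e^(−Te/τ) = e^(−0.47/0.512) = 0.3993.
Trapped volume = 380.0 × 0.3993 = 151.73 mL.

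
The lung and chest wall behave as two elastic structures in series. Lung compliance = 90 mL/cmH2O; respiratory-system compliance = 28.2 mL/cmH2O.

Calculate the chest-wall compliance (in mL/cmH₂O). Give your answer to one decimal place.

41.1

1/Ccw = 1/Crs − 1/CL.
1/Ccw = 1/28.2 − 1/90 = 0.02435.
Ccw = 41.068 mL/cmH2O.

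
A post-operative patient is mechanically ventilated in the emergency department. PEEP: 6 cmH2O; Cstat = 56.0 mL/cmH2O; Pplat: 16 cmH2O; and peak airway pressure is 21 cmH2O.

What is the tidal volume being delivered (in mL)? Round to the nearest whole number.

Vt = Cstat × (Pplat − PEEP) = 56.0 × (16 − 6) = 56.0 × 10.0 = 560.0 mL.

560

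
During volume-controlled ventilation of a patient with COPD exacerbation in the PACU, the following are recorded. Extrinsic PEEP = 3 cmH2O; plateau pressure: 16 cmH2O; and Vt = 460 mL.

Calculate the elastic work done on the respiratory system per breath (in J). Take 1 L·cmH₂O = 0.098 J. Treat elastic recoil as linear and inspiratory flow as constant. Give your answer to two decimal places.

Elastic work ≈ ½ × (Pplat − PEEP) × Vt = 0.5 × (16 − 3) × 0.460 L = 0.5 × 13.0 × 0.460 = 2.99 L·cmH2O.
× 0.098 J/(L·cmH2O) → 0.293 J.

0.29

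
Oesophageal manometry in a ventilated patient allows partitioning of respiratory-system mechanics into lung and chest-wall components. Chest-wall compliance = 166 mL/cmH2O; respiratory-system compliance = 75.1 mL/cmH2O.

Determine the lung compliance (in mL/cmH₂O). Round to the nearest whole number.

1/CL = 1/Crs − 1/Ccw.
1/CL = 1/75.1 − 1/166 = 0.007291.
CL = 137.16 mL/cmH2O.

137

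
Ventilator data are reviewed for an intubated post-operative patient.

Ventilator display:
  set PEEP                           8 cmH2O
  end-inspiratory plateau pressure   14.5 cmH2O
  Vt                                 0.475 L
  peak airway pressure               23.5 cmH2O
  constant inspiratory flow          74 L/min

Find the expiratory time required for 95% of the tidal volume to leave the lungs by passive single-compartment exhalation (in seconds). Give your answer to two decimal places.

Flow: 74 L/min ÷ 60 = 1.2333 L/s.
R = (PIP − Pplat)/V̇ = (23.5 − 14.5) / 1.2333 = 9.0/1.2333 = 7.297 cmH2O·s/L.
C = Vt/(Pplat − PEEP) = 475.0 / (14.5 − 8) = 475.0/6.5 = 73.077 mL/cmH2O.
τ = R × C = 7.297 × 0.07308 L/cmH2O = 0.5333 s.
t = −τ·ln(1 − 0.95) = −0.5333·ln(0.05) = 1.598 s.

1.60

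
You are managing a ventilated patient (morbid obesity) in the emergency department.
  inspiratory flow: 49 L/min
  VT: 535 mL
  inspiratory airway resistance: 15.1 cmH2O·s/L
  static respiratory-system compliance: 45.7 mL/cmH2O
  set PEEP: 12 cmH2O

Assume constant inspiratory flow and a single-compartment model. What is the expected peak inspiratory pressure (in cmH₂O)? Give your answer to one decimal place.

Flow: 49 L/min ÷ 60 = 0.8167 L/s.
Equation of motion (constant flow): PIP = Vt/C + R·V̇ + PEEP.
PIP = 535/45.7 + 15.1×0.8167 + 12 = 11.707 + 12.332 + 12 = 36.039 cmH2O.

36.0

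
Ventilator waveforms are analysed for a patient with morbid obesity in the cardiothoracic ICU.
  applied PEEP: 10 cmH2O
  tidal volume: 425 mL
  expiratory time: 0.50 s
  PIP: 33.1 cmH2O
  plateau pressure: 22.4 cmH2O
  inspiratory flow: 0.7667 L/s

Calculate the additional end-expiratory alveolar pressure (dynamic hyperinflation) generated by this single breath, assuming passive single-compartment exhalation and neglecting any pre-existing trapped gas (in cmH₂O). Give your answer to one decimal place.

R = (PIP − Pplat)/V̇ = (33.1 − 22.4) / 0.7667 = 10.7/0.7667 = 13.956 cmH2O·s/L.
C = Vt/(Pplat − PEEP) = 425.0 / (22.4 − 10) = 425.0/12.4 = 34.274 mL/cmH2O.
τ = R × C = 13.956 × 0.03427 L/cmH2O = 0.4783 s.
Fraction remaining = e^(−Te/τ) = e^(−0.50/0.4783) = 0.3516; trapped volume = 425.0 × 0.3516 = 149.43 mL.
Additional alveolar pressure from trapping ≈ V_trapped / C = 149.43 / 34.274 = 4.36 cmH2O.

4.4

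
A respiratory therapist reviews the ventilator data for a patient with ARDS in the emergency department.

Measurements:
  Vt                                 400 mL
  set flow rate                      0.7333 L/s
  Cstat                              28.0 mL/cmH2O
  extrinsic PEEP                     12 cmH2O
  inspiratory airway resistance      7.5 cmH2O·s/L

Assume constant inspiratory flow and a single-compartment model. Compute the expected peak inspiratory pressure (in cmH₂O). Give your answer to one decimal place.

Equation of motion (constant flow): PIP = Vt/C + R·V̇ + PEEP.
PIP = 400/28.0 + 7.5×0.7333 + 12 = 14.286 + 5.5 + 12 = 31.786 cmH2O.

31.8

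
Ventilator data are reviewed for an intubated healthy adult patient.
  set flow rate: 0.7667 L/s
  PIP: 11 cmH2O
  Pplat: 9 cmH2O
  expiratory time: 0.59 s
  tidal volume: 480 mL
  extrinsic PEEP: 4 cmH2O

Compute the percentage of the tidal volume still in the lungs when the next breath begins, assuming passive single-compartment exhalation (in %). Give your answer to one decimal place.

R = (PIP − Pplat)/V̇ = (11 − 9) / 0.7667 = 2.0/0.7667 = 2.609 cmH2O·s/L.
C = Vt/(Pplat − PEEP) = 480.0 / (9 − 4) = 480.0/5.0 = 96.0 mL/cmH2O.
τ = R × C = 2.609 × 0.096 L/cmH2O = 0.2505 s.
Fraction remaining at end-expiration = e^(−Te/τ) = e^(−0.59/0.2505) = 0.09487 → 9.487%.

9.5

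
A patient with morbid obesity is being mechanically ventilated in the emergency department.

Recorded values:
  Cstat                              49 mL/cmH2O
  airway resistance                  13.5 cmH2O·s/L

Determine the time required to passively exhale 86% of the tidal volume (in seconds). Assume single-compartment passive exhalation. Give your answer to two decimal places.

τ = R × C = 13.5 × 49 mL/cmH2O = 13.5 × 0.049 L/cmH2O = 0.6615 s.
Exhaled fraction f = 1 − e^(−t/τ) → t = −τ·ln(1 − f) = −0.6615·ln(0.14) = 1.301 s.

1.30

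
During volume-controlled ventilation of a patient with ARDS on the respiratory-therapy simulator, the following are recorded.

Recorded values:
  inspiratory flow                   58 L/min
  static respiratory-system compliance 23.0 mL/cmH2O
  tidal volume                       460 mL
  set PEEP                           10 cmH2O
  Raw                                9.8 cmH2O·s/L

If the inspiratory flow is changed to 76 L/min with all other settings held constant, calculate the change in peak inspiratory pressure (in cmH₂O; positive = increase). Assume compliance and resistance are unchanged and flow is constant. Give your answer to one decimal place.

2.9

Flow: 58 L/min ÷ 60 = 0.9667 L/s.
New flow: 76 L/min ÷ 60 = 1.2667 L/s.
PIP = Vt/C + R·V̇ + PEEP (constant-flow equation of motion).
Only the resistive term changes: ΔPIP = R × ΔV̇ = 9.8 × (1.2667 − 0.9667) = 9.8 × 0.3 = 2.94 cmH2O.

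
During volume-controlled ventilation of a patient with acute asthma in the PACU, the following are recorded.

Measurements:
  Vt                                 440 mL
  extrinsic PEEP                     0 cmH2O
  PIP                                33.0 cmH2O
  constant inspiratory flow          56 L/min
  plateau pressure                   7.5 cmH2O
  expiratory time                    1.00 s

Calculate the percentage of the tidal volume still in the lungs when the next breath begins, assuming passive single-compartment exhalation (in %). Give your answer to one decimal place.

Flow: 56 L/min ÷ 60 = 0.9333 L/s.
R = (PIP − Pplat)/V̇ = (33.0 − 7.5) / 0.9333 = 25.5/0.9333 = 27.322 cmH2O·s/L.
C = Vt/(Pplat − PEEP) = 440.0 / (7.5 − 0) = 440.0/7.5 = 58.667 mL/cmH2O.
τ = R × C = 27.322 × 0.05867 L/cmH2O = 1.603 s.
Fraction remaining at end-expiration = e^(−Te/τ) = e^(−1.00/1.603) = 0.5359 → 53.59%.

53.6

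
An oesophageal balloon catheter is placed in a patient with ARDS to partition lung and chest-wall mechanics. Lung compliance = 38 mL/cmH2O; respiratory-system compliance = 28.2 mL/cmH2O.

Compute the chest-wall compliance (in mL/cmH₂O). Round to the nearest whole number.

109

1/Ccw = 1/Crs − 1/CL.
1/Ccw = 1/28.2 − 1/38 = 0.009145.
Ccw = 109.35 mL/cmH2O.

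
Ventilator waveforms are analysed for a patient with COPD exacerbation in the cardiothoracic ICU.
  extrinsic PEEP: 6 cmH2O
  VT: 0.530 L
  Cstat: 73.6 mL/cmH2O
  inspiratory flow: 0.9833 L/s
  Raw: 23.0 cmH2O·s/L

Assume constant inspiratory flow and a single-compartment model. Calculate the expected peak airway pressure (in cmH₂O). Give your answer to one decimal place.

Equation of motion (constant flow): PIP = Vt/C + R·V̇ + PEEP.
PIP = 530/73.6 + 23.0×0.9833 + 6 = 7.201 + 22.616 + 6 = 35.817 cmH2O.

35.8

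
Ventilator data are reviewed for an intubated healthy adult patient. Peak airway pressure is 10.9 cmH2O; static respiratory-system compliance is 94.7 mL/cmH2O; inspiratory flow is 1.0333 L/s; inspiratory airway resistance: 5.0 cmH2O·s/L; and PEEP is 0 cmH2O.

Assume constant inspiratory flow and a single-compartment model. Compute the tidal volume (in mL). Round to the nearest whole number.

Equation of motion (constant flow): PIP = Vt/C + R·V̇ + PEEP.
Vt/C = PIP − R·V̇ − PEEP = 10.9 − 5.167 − 0 = 5.733 cmH2O.
Vt = C × 5.733 = 94.7 × 5.733 = 542.92 mL.

543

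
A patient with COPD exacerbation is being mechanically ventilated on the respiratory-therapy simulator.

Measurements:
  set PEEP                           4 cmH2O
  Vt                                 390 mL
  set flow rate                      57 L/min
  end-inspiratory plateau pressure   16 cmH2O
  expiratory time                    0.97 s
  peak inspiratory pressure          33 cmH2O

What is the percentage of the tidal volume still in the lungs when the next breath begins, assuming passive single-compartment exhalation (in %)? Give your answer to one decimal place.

Flow: 57 L/min ÷ 60 = 0.95 L/s.
R = (PIP − Pplat)/V̇ = (33 − 16) / 0.95 = 17.0/0.95 = 17.895 cmH2O·s/L.
C = Vt/(Pplat − PEEP) = 390.0 / (16 − 4) = 390.0/12.0 = 32.5 mL/cmH2O.
τ = R × C = 17.895 × 0.0325 L/cmH2O = 0.5816 s.
Fraction remaining at end-expiration = e^(−Te/τ) = e^(−0.97/0.5816) = 0.1887 → 18.87%.

18.9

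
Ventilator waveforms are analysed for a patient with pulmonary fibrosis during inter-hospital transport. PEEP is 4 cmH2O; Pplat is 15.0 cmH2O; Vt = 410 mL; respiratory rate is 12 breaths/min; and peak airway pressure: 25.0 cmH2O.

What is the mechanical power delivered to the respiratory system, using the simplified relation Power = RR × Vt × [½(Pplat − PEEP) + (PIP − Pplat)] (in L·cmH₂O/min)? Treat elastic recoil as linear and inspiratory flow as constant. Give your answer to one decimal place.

Per-breath work = Vt × [½(Pplat−PEEP) + (PIP−Pplat)] = 0.410 × [0.5×11.0 + 10.0] = 0.410 × 15.5 = 6.355 L·cmH2O.
Power = 12 × 6.355 = 76.26 L·cmH2O/min.

76.3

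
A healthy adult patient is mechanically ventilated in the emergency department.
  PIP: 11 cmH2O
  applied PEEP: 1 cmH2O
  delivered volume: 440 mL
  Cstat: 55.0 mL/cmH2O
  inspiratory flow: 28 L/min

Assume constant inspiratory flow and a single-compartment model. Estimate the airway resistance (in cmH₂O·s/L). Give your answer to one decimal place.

4.3

Flow: 28 L/min ÷ 60 = 0.4667 L/s.
Equation of motion (constant flow): PIP = Vt/C + R·V̇ + PEEP.
R·V̇ = PIP − Vt/C − PEEP = 11 − 440/55.0 − 1 = 11 − 8.0 − 1 = 2.0 cmH2O.
R = 2.0 / 0.4667 = 4.285 cmH2O·s/L.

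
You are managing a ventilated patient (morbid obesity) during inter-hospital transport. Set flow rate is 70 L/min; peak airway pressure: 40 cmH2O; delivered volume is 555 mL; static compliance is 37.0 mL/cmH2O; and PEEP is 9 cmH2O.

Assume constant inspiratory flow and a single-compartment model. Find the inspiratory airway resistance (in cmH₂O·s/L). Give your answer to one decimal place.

Flow: 70 L/min ÷ 60 = 1.1667 L/s.
Equation of motion (constant flow): PIP = Vt/C + R·V̇ + PEEP.
R·V̇ = PIP − Vt/C − PEEP = 40 − 555/37.0 − 9 = 40 − 15.0 − 9 = 16.0 cmH2O.
R = 16.0 / 1.1667 = 13.714 cmH2O·s/L.

13.7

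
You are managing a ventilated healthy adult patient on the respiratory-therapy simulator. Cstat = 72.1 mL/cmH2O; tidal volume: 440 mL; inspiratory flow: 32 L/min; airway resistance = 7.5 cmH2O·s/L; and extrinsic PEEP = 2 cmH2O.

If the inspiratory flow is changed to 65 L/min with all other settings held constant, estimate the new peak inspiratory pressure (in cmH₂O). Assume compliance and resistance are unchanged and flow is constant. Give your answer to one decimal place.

Flow: 32 L/min ÷ 60 = 0.5333 L/s.
New flow: 65 L/min ÷ 60 = 1.0833 L/s.
PIP = Vt/C + R·V̇ + PEEP (constant-flow equation of motion).
Only the resistive term changes: ΔPIP = R × ΔV̇ = 7.5 × (1.0833 − 0.5333) = 7.5 × 0.55 = 4.125 cmH2O.
Original PIP = 440/72.1 + 7.5×0.5333 + 2 = 12.102 cmH2O; new PIP = 12.102 + (4.125) = 16.227 cmH2O.

16.2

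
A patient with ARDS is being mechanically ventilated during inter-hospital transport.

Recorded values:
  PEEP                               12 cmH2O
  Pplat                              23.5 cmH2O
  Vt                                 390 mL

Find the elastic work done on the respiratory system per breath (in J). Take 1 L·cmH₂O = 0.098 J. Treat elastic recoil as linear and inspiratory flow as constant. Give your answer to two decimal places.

0.22

Elastic work ≈ ½ × (Pplat − PEEP) × Vt = 0.5 × (23.5 − 12) × 0.390 L = 0.5 × 11.5 × 0.390 = 2.243 L·cmH2O.
× 0.098 J/(L·cmH2O) → 0.2198 J.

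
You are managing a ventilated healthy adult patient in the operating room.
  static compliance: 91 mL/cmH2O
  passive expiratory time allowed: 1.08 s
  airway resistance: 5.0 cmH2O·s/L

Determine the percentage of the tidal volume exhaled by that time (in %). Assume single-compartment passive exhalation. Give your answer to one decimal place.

τ = R × C = 5.0 × 91 mL/cmH2O = 5.0 × 0.091 L/cmH2O = 0.455 s.
Passive exhalation: V(t)/V₀ = e^(−t/τ) = e^(−1.08/0.455) = 0.09314.
Fraction exhaled = 1 − 0.09314 = 0.9069 → 90.69%.

90.7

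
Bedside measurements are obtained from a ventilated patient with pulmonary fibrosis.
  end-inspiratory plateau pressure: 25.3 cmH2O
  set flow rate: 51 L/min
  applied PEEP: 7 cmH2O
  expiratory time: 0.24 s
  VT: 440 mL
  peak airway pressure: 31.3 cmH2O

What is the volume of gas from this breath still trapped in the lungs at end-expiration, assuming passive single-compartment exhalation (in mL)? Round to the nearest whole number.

107

Flow: 51 L/min ÷ 60 = 0.85 L/s.
R = (PIP − Pplat)/V̇ = (31.3 − 25.3) / 0.85 = 6.0/0.85 = 7.059 cmH2O·s/L.
C = Vt/(Pplat − PEEP) = 440.0 / (25.3 − 7) = 440.0/18.3 = 24.044 mL/cmH2O.
τ = R × C = 7.059 × 0.02404 L/cmH2O = 0.1697 s.
Fraction remaining = e^(−Te/τ) = e^(−0.24/0.1697) = 0.2431.
Trapped volume = 440.0 × 0.2431 = 106.96 mL.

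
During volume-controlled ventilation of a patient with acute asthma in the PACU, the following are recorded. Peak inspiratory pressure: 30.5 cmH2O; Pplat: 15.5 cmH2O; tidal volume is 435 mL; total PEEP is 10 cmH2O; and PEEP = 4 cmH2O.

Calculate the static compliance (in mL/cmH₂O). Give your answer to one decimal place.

End-expiratory occlusion gives total PEEP = 10 cmH2O (intrinsic PEEP = 10 − 4 = 6). Use total PEEP for the elastic gradient.
Cstat = Vt / (Pplat − PEEPtotal) = 435 / (15.5 − 10) = 435 / 5.5 = 79.091 mL/cmH2O.

79.1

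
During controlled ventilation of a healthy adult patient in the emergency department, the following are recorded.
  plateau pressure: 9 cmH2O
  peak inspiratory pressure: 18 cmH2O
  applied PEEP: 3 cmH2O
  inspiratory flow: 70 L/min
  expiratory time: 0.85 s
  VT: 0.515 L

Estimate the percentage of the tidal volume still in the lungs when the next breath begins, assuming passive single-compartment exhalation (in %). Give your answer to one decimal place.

Flow: 70 L/min ÷ 60 = 1.1667 L/s.
R = (PIP − Pplat)/V̇ = (18 − 9) / 1.1667 = 9.0/1.1667 = 7.714 cmH2O·s/L.
C = Vt/(Pplat − PEEP) = 515.0 / (9 − 3) = 515.0/6.0 = 85.833 mL/cmH2O.
τ = R × C = 7.714 × 0.08583 L/cmH2O = 0.6621 s.
Fraction remaining at end-expiration = e^(−Te/τ) = e^(−0.85/0.6621) = 0.277 → 27.7%.

27.7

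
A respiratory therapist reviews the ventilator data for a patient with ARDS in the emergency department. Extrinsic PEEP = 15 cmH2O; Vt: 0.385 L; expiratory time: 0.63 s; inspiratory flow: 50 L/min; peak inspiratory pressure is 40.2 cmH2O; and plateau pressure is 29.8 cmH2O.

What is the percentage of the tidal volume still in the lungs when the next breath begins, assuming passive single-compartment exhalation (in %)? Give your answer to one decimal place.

Flow: 50 L/min ÷ 60 = 0.8333 L/s.
R = (PIP − Pplat)/V̇ = (40.2 − 29.8) / 0.8333 = 10.4/0.8333 = 12.48 cmH2O·s/L.
C = Vt/(Pplat − PEEP) = 385.0 / (29.8 − 15) = 385.0/14.8 = 26.014 mL/cmH2O.
τ = R × C = 12.48 × 0.02601 L/cmH2O = 0.3246 s.
Fraction remaining at end-expiration = e^(−Te/τ) = e^(−0.63/0.3246) = 0.1436 → 14.36%.

14.4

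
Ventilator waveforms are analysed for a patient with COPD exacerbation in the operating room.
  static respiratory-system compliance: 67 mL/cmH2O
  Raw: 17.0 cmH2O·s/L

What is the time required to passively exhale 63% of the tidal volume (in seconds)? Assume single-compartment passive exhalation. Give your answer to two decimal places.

1.13

τ = R × C = 17.0 × 67 mL/cmH2O = 17.0 × 0.067 L/cmH2O = 1.139 s.
Exhaled fraction f = 1 − e^(−t/τ) → t = −τ·ln(1 − f) = −1.139·ln(0.37) = 1.132 s.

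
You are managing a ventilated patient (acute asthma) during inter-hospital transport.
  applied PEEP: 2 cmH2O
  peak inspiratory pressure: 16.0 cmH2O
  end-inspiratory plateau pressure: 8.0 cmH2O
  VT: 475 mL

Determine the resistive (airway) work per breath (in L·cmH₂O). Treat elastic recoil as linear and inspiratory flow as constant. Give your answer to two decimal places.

3.80

With constant inspiratory flow the resistive pressure is constant at PIP − Pplat = 16.0 − 8.0 = 8.0 cmH2O, so resistive work = 8.0 × 0.475 = 3.8 L·cmH2O.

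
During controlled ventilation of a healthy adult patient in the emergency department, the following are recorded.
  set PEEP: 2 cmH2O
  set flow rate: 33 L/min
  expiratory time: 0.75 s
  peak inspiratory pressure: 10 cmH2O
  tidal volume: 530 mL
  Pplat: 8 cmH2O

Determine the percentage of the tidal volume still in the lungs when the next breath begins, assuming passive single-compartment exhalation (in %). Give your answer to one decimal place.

Flow: 33 L/min ÷ 60 = 0.55 L/s.
R = (PIP − Pplat)/V̇ = (10 − 8) / 0.55 = 2.0/0.55 = 3.636 cmH2O·s/L.
C = Vt/(Pplat − PEEP) = 530.0 / (8 − 2) = 530.0/6.0 = 88.333 mL/cmH2O.
τ = R × C = 3.636 × 0.08833 L/cmH2O = 0.3212 s.
Fraction remaining at end-expiration = e^(−Te/τ) = e^(−0.75/0.3212) = 0.09681 → 9.681%.

9.7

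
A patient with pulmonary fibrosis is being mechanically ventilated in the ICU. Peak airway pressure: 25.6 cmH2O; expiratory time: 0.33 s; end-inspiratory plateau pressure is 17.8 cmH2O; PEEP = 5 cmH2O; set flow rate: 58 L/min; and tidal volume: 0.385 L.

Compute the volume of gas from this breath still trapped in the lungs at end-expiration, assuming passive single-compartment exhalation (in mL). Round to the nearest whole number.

Flow: 58 L/min ÷ 60 = 0.9667 L/s.
R = (PIP − Pplat)/V̇ = (25.6 − 17.8) / 0.9667 = 7.8/0.9667 = 8.069 cmH2O·s/L.
C = Vt/(Pplat − PEEP) = 385.0 / (17.8 − 5) = 385.0/12.8 = 30.078 mL/cmH2O.
τ = R × C = 8.069 × 0.03008 L/cmH2O = 0.2427 s.
Fraction remaining = e^(−Te/τ) = e^(−0.33/0.2427) = 0.2567.
Trapped volume = 385.0 × 0.2567 = 98.83 mL.

99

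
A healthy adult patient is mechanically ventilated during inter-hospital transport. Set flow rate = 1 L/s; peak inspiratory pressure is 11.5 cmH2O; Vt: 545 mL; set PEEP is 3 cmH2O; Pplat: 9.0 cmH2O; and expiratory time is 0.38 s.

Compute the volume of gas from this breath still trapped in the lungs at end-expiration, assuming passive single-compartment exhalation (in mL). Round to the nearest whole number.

R = (PIP − Pplat)/V̇ = (11.5 − 9.0) / 1 = 2.5/1 = 2.5 cmH2O·s/L.
C = Vt/(Pplat − PEEP) = 545.0 / (9.0 − 3) = 545.0/6.0 = 90.833 mL/cmH2O.
τ = R × C = 2.5 × 0.09083 L/cmH2O = 0.2271 s.
Fraction remaining = e^(−Te/τ) = e^(−0.38/0.2271) = 0.1876.
Trapped volume = 545.0 × 0.1876 = 102.24 mL.

102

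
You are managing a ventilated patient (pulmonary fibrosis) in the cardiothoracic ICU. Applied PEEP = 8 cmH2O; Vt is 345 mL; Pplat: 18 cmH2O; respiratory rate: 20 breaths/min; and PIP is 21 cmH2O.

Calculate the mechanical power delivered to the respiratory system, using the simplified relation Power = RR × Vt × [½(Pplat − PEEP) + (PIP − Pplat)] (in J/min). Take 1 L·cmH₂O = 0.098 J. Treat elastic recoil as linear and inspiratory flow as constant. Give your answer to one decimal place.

5.4

Per-breath work = Vt × [½(Pplat−PEEP) + (PIP−Pplat)] = 0.345 × [0.5×10.0 + 3.0] = 0.345 × 8.0 = 2.76 L·cmH2O.
Power = 20 × 2.76 = 55.2 L·cmH2O/min.
× 0.098 J/(L·cmH2O) → 5.41 J/min.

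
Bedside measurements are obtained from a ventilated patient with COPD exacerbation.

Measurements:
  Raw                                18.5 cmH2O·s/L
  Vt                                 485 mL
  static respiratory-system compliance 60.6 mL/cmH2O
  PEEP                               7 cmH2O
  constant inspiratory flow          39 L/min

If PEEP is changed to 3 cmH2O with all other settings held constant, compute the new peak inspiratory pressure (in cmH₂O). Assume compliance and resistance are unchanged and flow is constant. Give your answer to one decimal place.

23.0

Flow: 39 L/min ÷ 60 = 0.65 L/s.
PIP = Vt/C + R·V̇ + PEEP (constant-flow equation of motion).
Only the baseline term changes: ΔPIP = ΔPEEP = 3 − 7 = -4.0 cmH2O.
Original PIP = 485/60.6 + 18.5×0.65 + 7 = 27.028 cmH2O; new PIP = 27.028 + (-4.0) = 23.028 cmH2O.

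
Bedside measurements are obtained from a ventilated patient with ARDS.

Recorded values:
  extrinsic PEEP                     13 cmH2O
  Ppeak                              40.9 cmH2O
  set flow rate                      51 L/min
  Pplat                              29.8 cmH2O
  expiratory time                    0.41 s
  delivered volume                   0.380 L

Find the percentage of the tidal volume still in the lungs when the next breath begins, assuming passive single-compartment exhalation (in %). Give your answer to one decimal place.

Flow: 51 L/min ÷ 60 = 0.85 L/s.
R = (PIP − Pplat)/V̇ = (40.9 − 29.8) / 0.85 = 11.1/0.85 = 13.059 cmH2O·s/L.
C = Vt/(Pplat − PEEP) = 380.0 / (29.8 − 13) = 380.0/16.8 = 22.619 mL/cmH2O.
τ = R × C = 13.059 × 0.02262 L/cmH2O = 0.2954 s.
Fraction remaining at end-expiration = e^(−Te/τ) = e^(−0.41/0.2954) = 0.2496 → 24.96%.

25.0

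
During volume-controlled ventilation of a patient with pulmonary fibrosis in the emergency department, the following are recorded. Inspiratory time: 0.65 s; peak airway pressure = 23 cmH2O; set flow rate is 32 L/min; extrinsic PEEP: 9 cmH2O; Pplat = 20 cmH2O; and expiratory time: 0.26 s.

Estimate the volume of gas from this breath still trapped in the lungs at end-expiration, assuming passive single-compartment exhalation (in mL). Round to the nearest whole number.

Flow: 32 L/min ÷ 60 = 0.5333 L/s.
Vt = flow × Ti = 0.5333 L/s × 0.65 s × 1000 mL/L = 346.65 mL.
R = (PIP − Pplat)/V̇ = (23 − 20) / 0.5333 = 3.0/0.5333 = 5.625 cmH2O·s/L.
C = Vt/(Pplat − PEEP) = 346.65 / (20 − 9) = 346.65/11.0 = 31.514 mL/cmH2O.
τ = R × C = 5.625 × 0.03151 L/cmH2O = 0.1772 s.
Fraction remaining = e^(−Te/τ) = e^(−0.26/0.1772) = 0.2306.
Trapped volume = 346.65 × 0.2306 = 79.937 mL.

80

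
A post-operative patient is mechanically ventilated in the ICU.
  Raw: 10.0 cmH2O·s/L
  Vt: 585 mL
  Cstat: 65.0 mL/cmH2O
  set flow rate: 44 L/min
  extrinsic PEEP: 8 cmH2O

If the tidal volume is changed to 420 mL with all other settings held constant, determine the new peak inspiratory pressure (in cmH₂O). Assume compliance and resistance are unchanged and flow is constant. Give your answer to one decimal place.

Flow: 44 L/min ÷ 60 = 0.7333 L/s.
PIP = Vt/C + R·V̇ + PEEP (constant-flow equation of motion).
Only the elastic term changes: ΔPIP = ΔVt / C = (420 − 585) / 65.0 = -2.538 cmH2O.
Original PIP = 585/65.0 + 10.0×0.7333 + 8 = 24.333 cmH2O; new PIP = 24.333 + (-2.538) = 21.795 cmH2O.

21.8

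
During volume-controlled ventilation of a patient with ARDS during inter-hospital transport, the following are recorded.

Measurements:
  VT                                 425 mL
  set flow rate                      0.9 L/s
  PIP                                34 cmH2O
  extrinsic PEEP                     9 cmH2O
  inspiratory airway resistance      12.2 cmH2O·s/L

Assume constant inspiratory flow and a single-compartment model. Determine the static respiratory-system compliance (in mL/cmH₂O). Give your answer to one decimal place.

30.3

Equation of motion (constant flow): PIP = Vt/C + R·V̇ + PEEP.
Vt/C = PIP − R·V̇ − PEEP = 34 − 12.2×0.9 − 9 = 34 − 10.98 − 9 = 14.02 cmH2O.
C = Vt / 14.02 = 425 / 14.02 = 30.314 mL/cmH2O.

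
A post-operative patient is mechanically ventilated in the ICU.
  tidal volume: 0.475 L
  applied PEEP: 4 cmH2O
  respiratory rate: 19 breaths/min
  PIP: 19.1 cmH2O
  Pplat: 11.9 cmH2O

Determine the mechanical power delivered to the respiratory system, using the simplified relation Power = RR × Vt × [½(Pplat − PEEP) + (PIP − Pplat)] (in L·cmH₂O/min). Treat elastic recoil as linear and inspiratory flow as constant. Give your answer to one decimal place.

Per-breath work = Vt × [½(Pplat−PEEP) + (PIP−Pplat)] = 0.475 × [0.5×7.9 + 7.2] = 0.475 × 11.15 = 5.296 L·cmH2O.
Power = 19 × 5.296 = 100.62 L·cmH2O/min.

100.6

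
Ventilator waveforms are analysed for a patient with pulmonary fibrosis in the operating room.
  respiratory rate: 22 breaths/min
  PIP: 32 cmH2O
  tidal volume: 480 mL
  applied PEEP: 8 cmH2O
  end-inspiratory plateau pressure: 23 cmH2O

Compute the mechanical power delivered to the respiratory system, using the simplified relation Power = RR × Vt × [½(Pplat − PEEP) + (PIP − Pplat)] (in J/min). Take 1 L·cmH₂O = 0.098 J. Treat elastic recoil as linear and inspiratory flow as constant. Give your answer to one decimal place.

17.1

Per-breath work = Vt × [½(Pplat−PEEP) + (PIP−Pplat)] = 0.480 × [0.5×15.0 + 9.0] = 0.480 × 16.5 = 7.92 L·cmH2O.
Power = 22 × 7.92 = 174.24 L·cmH2O/min.
× 0.098 J/(L·cmH2O) → 17.076 J/min.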